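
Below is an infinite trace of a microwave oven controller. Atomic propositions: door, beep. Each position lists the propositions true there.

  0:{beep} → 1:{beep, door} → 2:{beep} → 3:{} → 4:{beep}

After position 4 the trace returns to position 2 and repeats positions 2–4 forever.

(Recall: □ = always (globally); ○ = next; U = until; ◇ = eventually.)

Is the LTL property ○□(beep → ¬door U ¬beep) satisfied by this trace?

No

The position after 0 is 1; □(beep → ¬door U ¬beep) is false there.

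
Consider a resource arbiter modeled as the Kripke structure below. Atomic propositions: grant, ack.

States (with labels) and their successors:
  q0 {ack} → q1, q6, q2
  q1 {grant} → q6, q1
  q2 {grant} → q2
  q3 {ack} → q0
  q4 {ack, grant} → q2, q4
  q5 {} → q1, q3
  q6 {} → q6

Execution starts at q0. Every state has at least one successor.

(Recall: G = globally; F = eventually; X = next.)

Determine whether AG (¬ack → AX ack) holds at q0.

Does not hold

States satisfying ¬ack → AX ack: {q0, q3, q4}.
States satisfying AG (¬ack → AX ack): ∅.
q1 is reachable from q0 and violates ¬ack → AX ack, so AG fails at q0.
q0 ∉ Sat(AG (¬ack → AX ack)).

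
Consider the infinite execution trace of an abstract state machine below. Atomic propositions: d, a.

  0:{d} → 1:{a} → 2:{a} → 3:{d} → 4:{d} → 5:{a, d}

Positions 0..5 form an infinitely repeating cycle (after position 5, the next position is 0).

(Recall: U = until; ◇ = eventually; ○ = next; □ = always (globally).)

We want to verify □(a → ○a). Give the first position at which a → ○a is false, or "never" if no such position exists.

Check a → ○a at each position in order: 0 ✓, 1 ✓.
At position 2 the labels are {a} and the next position 3 has {d}, so a → ○a is false there. This is the first violation.

2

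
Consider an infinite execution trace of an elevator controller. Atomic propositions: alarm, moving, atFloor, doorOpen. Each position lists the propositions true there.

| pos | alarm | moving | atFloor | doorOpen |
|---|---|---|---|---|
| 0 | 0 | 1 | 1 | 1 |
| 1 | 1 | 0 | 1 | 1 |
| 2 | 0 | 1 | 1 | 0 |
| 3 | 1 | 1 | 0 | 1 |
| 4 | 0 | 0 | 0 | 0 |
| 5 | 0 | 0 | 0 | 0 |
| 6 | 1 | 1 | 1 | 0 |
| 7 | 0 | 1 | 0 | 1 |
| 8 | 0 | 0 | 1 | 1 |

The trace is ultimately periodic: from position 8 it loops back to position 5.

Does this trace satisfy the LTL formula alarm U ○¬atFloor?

No

Walking from position 0: at position 0, ○¬atFloor has not yet held and alarm fails, so alarm U ○¬atFloor is false.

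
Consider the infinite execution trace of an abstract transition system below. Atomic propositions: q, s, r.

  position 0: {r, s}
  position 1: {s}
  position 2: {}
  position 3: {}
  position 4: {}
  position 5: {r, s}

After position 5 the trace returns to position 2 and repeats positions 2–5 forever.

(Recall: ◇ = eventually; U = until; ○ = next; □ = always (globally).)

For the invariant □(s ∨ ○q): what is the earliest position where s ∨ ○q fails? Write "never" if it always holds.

2

Check s ∨ ○q at each position in order: 0 ✓, 1 ✓.
At position 2 the labels are {} and the next position 3 has {}, so s ∨ ○q is false there. This is the first violation.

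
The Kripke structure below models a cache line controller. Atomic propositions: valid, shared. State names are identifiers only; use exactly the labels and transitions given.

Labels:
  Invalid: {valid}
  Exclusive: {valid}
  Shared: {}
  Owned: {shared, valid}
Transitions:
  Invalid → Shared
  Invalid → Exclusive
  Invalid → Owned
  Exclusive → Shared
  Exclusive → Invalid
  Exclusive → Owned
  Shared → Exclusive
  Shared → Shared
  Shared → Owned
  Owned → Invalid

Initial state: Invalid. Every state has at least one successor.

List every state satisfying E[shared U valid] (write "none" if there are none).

States satisfying shared: {Owned}.
States satisfying valid: {Invalid, Exclusive, Owned}.
States satisfying E[shared U valid]: {Invalid, Exclusive, Owned}.

{Invalid, Exclusive, Owned}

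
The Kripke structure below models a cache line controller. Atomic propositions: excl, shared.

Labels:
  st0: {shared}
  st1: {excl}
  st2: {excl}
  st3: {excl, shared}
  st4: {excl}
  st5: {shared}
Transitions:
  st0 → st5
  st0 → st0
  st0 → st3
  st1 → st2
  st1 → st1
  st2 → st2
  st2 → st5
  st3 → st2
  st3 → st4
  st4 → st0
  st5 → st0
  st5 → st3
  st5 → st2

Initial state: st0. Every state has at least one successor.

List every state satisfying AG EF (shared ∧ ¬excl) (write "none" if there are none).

{st0, st1, st2, st3, st4, st5}

States satisfying EF (shared ∧ ¬excl): {st0, st1, st2, st3, st4, st5}.
States satisfying AG EF (shared ∧ ¬excl): {st0, st1, st2, st3, st4, st5}.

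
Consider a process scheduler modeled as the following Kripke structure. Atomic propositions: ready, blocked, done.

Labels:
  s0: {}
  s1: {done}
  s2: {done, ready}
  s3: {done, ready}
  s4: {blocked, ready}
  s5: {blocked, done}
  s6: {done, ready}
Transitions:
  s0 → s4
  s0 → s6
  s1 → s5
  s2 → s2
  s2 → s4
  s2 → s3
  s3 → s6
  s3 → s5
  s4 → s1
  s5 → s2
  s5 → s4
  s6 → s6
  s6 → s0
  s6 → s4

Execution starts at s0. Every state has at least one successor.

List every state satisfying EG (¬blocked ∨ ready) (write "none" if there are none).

{s0, s2, s3, s6}

States satisfying ¬blocked ∨ ready: {s0, s1, s2, s3, s4, s6}.
States satisfying EG (¬blocked ∨ ready): {s0, s2, s3, s6}.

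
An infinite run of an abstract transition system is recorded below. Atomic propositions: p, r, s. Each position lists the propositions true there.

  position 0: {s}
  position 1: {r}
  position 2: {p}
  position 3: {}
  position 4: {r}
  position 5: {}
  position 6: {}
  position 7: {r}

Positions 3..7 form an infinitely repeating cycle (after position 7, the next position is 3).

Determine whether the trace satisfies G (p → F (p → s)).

p → F (p → s) holds at every position 0..7, and those are all positions ever visited, so G (p → F (p → s)) holds.
Positions where p holds: 2.
Check F (p → s) at each: 2→ok.

Yes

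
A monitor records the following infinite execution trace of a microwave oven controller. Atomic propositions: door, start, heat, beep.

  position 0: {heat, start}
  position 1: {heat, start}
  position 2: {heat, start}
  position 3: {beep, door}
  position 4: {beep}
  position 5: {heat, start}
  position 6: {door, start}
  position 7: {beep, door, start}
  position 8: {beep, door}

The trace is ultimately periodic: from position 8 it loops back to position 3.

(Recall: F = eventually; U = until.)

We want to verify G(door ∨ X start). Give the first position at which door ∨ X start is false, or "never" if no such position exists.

Check door ∨ X start at each position in order: 0 ✓, 1 ✓.
At position 2 the labels are {heat, start} and the next position 3 has {beep, door}, so door ∨ X start is false there. This is the first violation.

2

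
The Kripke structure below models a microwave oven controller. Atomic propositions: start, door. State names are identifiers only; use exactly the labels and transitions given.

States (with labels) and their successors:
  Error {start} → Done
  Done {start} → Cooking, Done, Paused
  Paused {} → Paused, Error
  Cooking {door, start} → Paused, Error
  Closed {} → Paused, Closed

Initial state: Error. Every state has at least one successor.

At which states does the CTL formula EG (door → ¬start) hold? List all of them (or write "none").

States satisfying door → ¬start: {Error, Done, Paused, Closed}.
States satisfying EG (door → ¬start): {Error, Done, Paused, Closed}.

{Error, Done, Paused, Closed}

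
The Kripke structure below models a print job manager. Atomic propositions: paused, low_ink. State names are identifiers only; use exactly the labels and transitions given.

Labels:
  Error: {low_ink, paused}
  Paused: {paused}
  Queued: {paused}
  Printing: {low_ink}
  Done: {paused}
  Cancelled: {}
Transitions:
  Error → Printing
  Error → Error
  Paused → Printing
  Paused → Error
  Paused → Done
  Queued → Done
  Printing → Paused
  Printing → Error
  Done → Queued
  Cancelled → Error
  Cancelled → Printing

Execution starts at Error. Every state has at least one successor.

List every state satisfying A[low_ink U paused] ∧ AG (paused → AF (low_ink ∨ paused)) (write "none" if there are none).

{Error, Paused, Queued, Printing, Done}

States satisfying low_ink: {Error, Printing}.
States satisfying paused: {Error, Paused, Queued, Done}.
States satisfying A[low_ink U paused]: {Error, Paused, Queued, Printing, Done}.
States satisfying paused → AF (low_ink ∨ paused): {Error, Paused, Queued, Printing, Done, Cancelled}.
States satisfying AG (paused → AF (low_ink ∨ paused)): {Error, Paused, Queued, Printing, Done, Cancelled}.
States satisfying A[low_ink U paused] ∧ AG (paused → AF (low_ink ∨ paused)): {Error, Paused, Queued, Printing, Done}.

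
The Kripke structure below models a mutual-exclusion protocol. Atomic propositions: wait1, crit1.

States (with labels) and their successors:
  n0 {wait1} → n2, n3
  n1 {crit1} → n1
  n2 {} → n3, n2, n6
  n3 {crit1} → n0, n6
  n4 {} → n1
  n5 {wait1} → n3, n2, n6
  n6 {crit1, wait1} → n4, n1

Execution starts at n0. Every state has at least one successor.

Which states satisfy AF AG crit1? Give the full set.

States satisfying AG crit1: {n1}.
States satisfying AF AG crit1: {n1, n4, n6}.

{n1, n4, n6}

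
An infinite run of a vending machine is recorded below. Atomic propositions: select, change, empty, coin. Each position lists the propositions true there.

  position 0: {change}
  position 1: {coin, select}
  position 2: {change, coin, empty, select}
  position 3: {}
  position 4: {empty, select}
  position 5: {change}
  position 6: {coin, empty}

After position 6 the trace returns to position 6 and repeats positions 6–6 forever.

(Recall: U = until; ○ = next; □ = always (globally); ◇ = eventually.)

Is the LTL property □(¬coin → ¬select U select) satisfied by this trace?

Violated

¬coin → ¬select U select must hold at every position from 0 onward. It fails at position 5, so □(¬coin → ¬select U select) is false.
Positions where ¬coin holds: 0, 3, 4, 5.
Check ¬select U select at each: 0→ok, 3→ok, 4→ok, 5→fails.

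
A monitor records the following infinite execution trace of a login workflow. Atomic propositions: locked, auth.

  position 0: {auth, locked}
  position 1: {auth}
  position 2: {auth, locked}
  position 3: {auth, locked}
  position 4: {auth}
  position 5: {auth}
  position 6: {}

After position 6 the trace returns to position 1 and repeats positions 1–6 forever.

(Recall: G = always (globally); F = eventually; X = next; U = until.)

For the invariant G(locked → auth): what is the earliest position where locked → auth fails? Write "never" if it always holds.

never

locked → auth holds at every position 0..6, and those are all the positions the trace ever visits, so the invariant G(locked → auth) is never violated.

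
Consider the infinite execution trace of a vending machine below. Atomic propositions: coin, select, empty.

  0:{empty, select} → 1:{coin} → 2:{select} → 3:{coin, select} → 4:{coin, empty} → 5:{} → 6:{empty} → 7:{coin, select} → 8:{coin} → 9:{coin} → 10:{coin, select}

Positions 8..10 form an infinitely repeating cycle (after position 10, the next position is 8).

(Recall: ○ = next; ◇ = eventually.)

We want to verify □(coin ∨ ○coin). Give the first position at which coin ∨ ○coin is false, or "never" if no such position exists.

Check coin ∨ ○coin at each position in order: 0 ✓, 1 ✓, 2 ✓, 3 ✓, 4 ✓.
At position 5 the labels are {} and the next position 6 has {empty}, so coin ∨ ○coin is false there. This is the first violation.

5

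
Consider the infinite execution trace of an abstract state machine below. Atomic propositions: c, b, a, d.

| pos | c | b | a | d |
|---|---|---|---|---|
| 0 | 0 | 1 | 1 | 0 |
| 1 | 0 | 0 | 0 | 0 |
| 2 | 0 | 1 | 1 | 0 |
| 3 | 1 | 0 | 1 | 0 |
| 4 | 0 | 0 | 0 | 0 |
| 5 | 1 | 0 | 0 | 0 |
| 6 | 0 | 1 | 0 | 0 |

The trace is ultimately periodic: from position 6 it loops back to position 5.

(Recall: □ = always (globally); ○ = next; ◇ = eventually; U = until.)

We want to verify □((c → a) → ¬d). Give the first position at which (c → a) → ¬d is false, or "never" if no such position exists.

(c → a) → ¬d holds at every position 0..6, and those are all the positions the trace ever visits, so the invariant □((c → a) → ¬d) is never violated.

never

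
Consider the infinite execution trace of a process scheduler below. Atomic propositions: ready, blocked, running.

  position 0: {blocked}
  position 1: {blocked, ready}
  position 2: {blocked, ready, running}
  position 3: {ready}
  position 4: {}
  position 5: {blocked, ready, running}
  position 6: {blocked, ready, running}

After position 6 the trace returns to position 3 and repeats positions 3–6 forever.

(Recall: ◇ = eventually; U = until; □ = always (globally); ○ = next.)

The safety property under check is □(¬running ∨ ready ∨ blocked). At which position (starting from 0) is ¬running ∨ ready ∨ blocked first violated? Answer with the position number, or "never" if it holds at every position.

¬running ∨ ready ∨ blocked holds at every position 0..6, and those are all the positions the trace ever visits, so the invariant □(¬running ∨ ready ∨ blocked) is never violated.

never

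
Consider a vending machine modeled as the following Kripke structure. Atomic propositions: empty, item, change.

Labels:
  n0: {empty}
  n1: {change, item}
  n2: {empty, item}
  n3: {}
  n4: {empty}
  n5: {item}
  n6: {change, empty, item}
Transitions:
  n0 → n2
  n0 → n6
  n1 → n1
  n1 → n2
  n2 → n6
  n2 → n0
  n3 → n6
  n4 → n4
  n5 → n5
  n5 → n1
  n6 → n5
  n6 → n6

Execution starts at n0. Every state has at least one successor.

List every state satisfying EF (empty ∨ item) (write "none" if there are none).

States satisfying empty ∨ item: {n0, n1, n2, n4, n5, n6}.
States satisfying EF (empty ∨ item): {n0, n1, n2, n3, n4, n5, n6}.

{n0, n1, n2, n3, n4, n5, n6}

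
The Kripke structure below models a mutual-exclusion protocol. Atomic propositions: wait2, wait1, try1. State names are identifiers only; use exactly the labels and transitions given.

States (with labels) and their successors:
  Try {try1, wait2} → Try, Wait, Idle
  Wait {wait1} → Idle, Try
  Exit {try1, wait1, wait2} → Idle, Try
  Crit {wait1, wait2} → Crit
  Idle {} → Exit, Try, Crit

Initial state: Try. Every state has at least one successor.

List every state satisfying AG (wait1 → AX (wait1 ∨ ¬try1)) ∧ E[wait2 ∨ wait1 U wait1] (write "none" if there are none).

States satisfying wait1 → AX (wait1 ∨ ¬try1): {Try, Crit, Idle}.
States satisfying AG (wait1 → AX (wait1 ∨ ¬try1)): {Crit}.
States satisfying wait2 ∨ wait1: {Try, Wait, Exit, Crit}.
States satisfying wait1: {Wait, Exit, Crit}.
States satisfying E[wait2 ∨ wait1 U wait1]: {Try, Wait, Exit, Crit}.
States satisfying AG (wait1 → AX (wait1 ∨ ¬try1)) ∧ E[wait2 ∨ wait1 U wait1]: {Crit}.

{Crit}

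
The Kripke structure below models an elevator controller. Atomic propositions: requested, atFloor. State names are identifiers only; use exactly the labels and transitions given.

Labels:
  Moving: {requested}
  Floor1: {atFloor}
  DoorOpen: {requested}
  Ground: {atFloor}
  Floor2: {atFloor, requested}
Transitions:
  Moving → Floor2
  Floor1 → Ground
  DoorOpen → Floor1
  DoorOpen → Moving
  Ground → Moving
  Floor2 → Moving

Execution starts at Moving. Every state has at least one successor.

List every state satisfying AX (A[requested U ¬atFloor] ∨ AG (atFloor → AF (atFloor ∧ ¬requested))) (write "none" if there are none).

{Moving, Ground, Floor2}

States satisfying AX (A[requested U ¬atFloor] ∨ AG (atFloor → AF (atFloor ∧ ¬requested))): {Moving, Ground, Floor2}.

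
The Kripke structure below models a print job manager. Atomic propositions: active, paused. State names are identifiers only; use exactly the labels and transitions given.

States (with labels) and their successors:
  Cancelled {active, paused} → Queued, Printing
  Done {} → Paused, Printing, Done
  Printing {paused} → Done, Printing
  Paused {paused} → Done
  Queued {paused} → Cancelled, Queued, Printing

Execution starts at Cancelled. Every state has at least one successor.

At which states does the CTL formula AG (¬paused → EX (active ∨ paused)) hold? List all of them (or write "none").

States satisfying ¬paused → EX (active ∨ paused): {Cancelled, Done, Printing, Paused, Queued}.
States satisfying AG (¬paused → EX (active ∨ paused)): {Cancelled, Done, Printing, Paused, Queued}.

{Cancelled, Done, Printing, Paused, Queued}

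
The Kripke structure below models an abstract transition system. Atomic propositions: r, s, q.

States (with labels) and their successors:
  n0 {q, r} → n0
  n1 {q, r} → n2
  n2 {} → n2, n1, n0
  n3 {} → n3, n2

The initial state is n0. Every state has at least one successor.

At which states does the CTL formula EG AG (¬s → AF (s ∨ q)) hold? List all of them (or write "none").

States satisfying AG (¬s → AF (s ∨ q)): {n0}.
States satisfying EG AG (¬s → AF (s ∨ q)): {n0}.

{n0}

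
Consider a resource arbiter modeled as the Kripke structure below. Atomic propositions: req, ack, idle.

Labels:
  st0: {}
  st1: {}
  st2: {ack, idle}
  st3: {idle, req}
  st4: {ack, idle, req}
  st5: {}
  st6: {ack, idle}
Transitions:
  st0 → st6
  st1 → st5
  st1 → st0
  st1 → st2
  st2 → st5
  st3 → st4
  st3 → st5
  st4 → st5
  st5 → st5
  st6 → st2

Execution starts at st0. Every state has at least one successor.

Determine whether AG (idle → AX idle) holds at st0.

No

States satisfying idle → AX idle: {st0, st1, st5, st6}.
States satisfying AG (idle → AX idle): {st5}.
st2 is reachable from st0 and violates idle → AX idle, so AG fails at st0.
st0 ∉ Sat(AG (idle → AX idle)).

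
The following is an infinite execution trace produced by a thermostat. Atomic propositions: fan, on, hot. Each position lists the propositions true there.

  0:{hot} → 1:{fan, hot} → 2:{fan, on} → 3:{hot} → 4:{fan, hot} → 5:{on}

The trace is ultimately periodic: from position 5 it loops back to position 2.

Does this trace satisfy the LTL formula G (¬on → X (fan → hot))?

¬on → X (fan → hot) must hold at every position from 0 onward. It fails at position 1, so G (¬on → X (fan → hot)) is false.
Positions where ¬on holds: 0, 1, 3, 4.
Check X (fan → hot) at each: 0→ok, 1→fails, 3→ok, 4→ok.

No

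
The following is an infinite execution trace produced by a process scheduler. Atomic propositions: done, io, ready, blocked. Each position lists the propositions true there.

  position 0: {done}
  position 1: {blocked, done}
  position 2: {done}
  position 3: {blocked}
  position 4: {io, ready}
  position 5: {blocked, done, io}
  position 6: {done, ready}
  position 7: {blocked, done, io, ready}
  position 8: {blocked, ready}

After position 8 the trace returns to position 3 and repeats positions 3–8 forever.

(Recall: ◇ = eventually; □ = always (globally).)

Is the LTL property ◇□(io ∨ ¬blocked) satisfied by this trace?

Violated

□(io ∨ ¬blocked) is false at every position 0..8, so it never becomes true and ◇□(io ∨ ¬blocked) fails.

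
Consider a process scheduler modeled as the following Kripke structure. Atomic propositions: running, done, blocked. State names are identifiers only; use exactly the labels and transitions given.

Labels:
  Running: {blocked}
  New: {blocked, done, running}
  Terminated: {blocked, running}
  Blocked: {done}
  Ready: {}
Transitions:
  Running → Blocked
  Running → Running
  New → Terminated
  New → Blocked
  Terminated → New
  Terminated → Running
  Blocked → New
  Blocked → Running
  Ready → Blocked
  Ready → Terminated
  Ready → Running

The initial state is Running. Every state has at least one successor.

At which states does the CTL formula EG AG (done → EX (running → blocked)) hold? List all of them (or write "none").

States satisfying AG (done → EX (running → blocked)): {Running, New, Terminated, Blocked, Ready}.
States satisfying EG AG (done → EX (running → blocked)): {Running, New, Terminated, Blocked, Ready}.

{Running, New, Terminated, Blocked, Ready}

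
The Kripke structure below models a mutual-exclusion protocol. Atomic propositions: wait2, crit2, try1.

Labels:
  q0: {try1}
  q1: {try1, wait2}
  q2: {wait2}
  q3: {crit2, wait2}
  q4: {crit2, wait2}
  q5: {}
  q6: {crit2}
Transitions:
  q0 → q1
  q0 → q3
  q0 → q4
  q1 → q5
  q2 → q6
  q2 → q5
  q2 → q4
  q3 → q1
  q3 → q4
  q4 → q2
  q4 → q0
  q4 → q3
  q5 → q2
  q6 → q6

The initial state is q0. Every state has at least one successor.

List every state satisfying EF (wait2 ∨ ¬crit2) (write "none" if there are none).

States satisfying wait2 ∨ ¬crit2: {q0, q1, q2, q3, q4, q5}.
States satisfying EF (wait2 ∨ ¬crit2): {q0, q1, q2, q3, q4, q5}.

{q0, q1, q2, q3, q4, q5}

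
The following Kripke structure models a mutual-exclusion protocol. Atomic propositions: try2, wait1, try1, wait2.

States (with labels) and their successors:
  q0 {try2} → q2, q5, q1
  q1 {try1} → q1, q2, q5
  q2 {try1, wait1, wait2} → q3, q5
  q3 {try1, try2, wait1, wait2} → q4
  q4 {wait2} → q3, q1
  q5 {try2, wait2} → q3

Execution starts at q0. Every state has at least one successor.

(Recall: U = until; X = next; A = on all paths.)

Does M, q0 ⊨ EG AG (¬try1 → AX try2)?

Does not hold

States satisfying AG (¬try1 → AX try2): ∅.
States satisfying EG AG (¬try1 → AX try2): ∅.
No suitable path/successor from q0 witnesses the formula.
q0 ∉ Sat(EG AG (¬try1 → AX try2)).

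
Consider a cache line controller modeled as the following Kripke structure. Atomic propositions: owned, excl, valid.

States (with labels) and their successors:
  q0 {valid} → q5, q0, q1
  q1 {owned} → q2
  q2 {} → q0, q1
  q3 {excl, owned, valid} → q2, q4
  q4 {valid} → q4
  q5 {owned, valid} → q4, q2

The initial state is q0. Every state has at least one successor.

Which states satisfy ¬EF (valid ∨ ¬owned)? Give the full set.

States satisfying valid ∨ ¬owned: {q0, q2, q3, q4, q5}.
States satisfying EF (valid ∨ ¬owned): {q0, q1, q2, q3, q4, q5}.
States satisfying ¬EF (valid ∨ ¬owned): ∅.

none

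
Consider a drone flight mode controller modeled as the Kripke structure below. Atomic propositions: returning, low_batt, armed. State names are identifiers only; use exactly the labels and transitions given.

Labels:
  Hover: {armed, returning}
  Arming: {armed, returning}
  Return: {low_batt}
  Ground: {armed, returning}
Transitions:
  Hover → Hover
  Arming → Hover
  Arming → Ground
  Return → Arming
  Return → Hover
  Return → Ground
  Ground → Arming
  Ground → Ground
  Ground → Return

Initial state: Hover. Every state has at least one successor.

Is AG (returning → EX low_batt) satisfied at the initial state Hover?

States satisfying returning → EX low_batt: {Return, Ground}.
States satisfying AG (returning → EX low_batt): ∅.
Hover is reachable from Hover and violates returning → EX low_batt, so AG fails at Hover.
Hover ∉ Sat(AG (returning → EX low_batt)).

Violated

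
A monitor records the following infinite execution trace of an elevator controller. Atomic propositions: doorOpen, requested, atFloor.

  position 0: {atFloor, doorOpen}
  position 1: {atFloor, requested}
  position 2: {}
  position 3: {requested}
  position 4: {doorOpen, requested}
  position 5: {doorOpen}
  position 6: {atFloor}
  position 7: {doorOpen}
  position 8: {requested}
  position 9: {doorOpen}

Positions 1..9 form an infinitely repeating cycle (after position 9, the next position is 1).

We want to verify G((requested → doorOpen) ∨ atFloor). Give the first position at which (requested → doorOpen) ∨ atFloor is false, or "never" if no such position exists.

3

Check (requested → doorOpen) ∨ atFloor at each position in order: 0 ✓, 1 ✓, 2 ✓.
At position 3 the labels are {requested}, so (requested → doorOpen) ∨ atFloor is false there. This is the first violation.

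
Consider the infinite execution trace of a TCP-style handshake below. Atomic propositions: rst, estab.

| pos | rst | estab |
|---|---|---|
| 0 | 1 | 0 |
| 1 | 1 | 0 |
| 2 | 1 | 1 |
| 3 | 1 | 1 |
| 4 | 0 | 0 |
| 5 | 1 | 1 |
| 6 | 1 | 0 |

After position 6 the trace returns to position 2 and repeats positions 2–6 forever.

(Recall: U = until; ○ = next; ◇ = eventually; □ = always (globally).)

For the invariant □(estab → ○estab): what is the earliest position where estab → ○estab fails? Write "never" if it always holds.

3

Check estab → ○estab at each position in order: 0 ✓, 1 ✓, 2 ✓.
At position 3 the labels are {estab, rst} and the next position 4 has {}, so estab → ○estab is false there. This is the first violation.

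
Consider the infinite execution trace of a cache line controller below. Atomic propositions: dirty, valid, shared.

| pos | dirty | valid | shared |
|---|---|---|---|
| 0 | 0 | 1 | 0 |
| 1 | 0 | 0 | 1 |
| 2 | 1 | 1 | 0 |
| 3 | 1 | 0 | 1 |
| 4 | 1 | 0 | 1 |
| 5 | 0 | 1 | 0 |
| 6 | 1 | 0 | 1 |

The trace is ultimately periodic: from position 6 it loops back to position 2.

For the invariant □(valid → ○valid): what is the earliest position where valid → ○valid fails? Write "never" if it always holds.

0

At position 0 the labels are {valid} and the next position 1 has {shared}, so valid → ○valid is false there. This is the first violation.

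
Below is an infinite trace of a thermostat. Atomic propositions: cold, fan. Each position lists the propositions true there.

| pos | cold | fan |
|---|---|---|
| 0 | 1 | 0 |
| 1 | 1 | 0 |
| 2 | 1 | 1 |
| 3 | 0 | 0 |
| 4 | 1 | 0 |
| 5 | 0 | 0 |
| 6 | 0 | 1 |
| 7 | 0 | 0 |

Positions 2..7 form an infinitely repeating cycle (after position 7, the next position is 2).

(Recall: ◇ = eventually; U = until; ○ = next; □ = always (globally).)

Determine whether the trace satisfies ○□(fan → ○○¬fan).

Does not hold

The position after 0 is 1; □(fan → ○○¬fan) is false there.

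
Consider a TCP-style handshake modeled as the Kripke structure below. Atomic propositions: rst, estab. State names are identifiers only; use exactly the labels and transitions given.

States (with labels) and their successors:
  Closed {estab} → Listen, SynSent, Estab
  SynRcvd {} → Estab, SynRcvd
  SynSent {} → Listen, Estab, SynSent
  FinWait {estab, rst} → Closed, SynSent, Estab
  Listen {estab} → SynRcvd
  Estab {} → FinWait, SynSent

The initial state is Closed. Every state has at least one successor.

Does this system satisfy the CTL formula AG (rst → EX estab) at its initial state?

States satisfying rst → EX estab: {Closed, SynRcvd, SynSent, FinWait, Listen, Estab}.
States satisfying AG (rst → EX estab): {Closed, SynRcvd, SynSent, FinWait, Listen, Estab}.
Every state reachable from Closed satisfies rst → EX estab.
Closed ∈ Sat(AG (rst → EX estab)).

Holds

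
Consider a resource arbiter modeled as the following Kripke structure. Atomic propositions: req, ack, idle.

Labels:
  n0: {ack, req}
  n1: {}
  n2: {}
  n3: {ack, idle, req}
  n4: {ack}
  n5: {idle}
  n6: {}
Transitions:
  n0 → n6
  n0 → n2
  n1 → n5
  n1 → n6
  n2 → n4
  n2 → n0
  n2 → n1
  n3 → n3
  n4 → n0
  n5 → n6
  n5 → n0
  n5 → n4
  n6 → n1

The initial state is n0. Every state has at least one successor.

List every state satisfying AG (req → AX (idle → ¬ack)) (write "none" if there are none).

States satisfying req → AX (idle → ¬ack): {n0, n1, n2, n4, n5, n6}.
States satisfying AG (req → AX (idle → ¬ack)): {n0, n1, n2, n4, n5, n6}.

{n0, n1, n2, n4, n5, n6}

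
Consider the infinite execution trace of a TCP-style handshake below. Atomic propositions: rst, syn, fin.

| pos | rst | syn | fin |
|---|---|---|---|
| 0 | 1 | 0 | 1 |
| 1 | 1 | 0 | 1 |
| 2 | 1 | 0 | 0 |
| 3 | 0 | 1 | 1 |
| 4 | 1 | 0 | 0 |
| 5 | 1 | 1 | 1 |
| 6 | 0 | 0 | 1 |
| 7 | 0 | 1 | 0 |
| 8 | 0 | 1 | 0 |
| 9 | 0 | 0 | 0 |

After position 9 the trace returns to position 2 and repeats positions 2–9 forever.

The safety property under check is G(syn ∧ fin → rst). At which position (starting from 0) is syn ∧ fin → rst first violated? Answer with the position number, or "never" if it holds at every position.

3

Check syn ∧ fin → rst at each position in order: 0 ✓, 1 ✓, 2 ✓.
At position 3 the labels are {fin, syn}, so syn ∧ fin → rst is false there. This is the first violation.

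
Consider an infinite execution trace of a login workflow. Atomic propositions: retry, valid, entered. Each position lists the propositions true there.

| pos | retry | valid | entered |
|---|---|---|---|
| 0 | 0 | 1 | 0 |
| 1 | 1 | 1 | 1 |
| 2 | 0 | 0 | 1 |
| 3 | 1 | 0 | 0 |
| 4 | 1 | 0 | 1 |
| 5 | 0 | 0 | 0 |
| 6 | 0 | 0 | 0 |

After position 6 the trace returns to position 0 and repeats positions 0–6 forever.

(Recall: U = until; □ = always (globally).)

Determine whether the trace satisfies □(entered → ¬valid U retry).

entered → ¬valid U retry holds at every position 0..6, and those are all positions ever visited, so □(entered → ¬valid U retry) holds.
Positions where entered holds: 1, 2, 4.
Check ¬valid U retry at each: 1→ok, 2→ok, 4→ok.

Holds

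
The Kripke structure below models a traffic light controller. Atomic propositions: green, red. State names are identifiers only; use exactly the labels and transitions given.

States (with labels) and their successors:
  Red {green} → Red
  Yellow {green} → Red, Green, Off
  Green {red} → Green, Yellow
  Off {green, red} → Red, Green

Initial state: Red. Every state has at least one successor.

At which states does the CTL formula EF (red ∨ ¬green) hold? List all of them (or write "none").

{Yellow, Green, Off}

States satisfying red ∨ ¬green: {Green, Off}.
States satisfying EF (red ∨ ¬green): {Yellow, Green, Off}.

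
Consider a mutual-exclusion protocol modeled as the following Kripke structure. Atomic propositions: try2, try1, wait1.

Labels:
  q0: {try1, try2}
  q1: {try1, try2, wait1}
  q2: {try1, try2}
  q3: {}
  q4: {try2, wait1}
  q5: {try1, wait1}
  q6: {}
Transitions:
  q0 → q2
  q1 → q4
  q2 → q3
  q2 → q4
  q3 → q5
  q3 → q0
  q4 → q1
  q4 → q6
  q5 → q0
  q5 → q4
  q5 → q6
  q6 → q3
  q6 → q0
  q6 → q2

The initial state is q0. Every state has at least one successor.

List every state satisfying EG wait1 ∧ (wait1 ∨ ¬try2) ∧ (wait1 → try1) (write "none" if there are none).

{q1, q5}

States satisfying wait1: {q1, q4, q5}.
States satisfying EG wait1: {q1, q4, q5}.
States satisfying ¬try2: {q3, q5, q6}.
States satisfying wait1 ∨ ¬try2: {q1, q3, q4, q5, q6}.
States satisfying wait1 → try1: {q0, q1, q2, q3, q5, q6}.
States satisfying (wait1 ∨ ¬try2) ∧ (wait1 → try1): {q1, q3, q5, q6}.
States satisfying EG wait1 ∧ (wait1 ∨ ¬try2) ∧ (wait1 → try1): {q1, q5}.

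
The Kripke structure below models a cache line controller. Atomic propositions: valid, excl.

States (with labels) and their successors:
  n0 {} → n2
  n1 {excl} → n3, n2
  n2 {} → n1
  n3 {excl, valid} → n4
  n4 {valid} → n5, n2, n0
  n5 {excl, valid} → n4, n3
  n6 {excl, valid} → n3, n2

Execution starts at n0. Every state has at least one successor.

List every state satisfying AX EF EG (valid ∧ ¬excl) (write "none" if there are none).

States satisfying EF EG (valid ∧ ¬excl): ∅.
States satisfying AX EF EG (valid ∧ ¬excl): ∅.

none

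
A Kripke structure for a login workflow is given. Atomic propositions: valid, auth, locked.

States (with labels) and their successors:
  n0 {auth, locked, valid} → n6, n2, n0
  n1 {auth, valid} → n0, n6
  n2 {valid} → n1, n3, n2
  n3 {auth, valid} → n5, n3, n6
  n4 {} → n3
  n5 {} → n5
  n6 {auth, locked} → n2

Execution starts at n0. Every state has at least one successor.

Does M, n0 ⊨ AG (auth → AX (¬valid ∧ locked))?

States satisfying auth → AX (¬valid ∧ locked): {n2, n4, n5}.
States satisfying AG (auth → AX (¬valid ∧ locked)): {n5}.
n0 is reachable from n0 and violates auth → AX (¬valid ∧ locked), so AG fails at n0.
n0 ∉ Sat(AG (auth → AX (¬valid ∧ locked))).

No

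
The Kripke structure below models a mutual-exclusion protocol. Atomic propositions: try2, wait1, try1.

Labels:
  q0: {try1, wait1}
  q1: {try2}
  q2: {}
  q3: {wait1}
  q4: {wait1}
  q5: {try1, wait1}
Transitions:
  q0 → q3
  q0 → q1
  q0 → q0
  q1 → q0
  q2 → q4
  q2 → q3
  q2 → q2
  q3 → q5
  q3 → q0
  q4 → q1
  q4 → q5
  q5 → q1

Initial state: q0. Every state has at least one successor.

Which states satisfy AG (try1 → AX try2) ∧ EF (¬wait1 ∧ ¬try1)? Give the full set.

none

States satisfying try1 → AX try2: {q1, q2, q3, q4, q5}.
States satisfying AG (try1 → AX try2): ∅.
States satisfying ¬wait1 ∧ ¬try1: {q1, q2}.
States satisfying EF (¬wait1 ∧ ¬try1): {q0, q1, q2, q3, q4, q5}.
States satisfying AG (try1 → AX try2) ∧ EF (¬wait1 ∧ ¬try1): ∅.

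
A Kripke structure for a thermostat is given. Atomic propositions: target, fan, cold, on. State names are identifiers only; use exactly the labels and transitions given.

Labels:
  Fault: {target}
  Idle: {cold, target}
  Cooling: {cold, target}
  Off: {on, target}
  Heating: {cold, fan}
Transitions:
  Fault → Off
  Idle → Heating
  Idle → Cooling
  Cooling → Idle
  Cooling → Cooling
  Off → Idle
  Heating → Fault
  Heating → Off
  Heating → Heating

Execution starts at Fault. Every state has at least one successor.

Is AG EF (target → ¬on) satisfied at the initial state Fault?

States satisfying EF (target → ¬on): {Fault, Idle, Cooling, Off, Heating}.
States satisfying AG EF (target → ¬on): {Fault, Idle, Cooling, Off, Heating}.
Every state reachable from Fault satisfies EF (target → ¬on).
Fault ∈ Sat(AG EF (target → ¬on)).

Yes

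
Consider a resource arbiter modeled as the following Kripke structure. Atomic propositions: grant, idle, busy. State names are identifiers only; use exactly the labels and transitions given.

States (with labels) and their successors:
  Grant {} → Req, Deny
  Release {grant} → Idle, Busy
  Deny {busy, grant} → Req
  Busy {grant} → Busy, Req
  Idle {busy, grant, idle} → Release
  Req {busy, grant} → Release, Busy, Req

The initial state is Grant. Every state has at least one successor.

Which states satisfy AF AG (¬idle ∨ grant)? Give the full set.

States satisfying AG (¬idle ∨ grant): {Grant, Release, Deny, Busy, Idle, Req}.
States satisfying AF AG (¬idle ∨ grant): {Grant, Release, Deny, Busy, Idle, Req}.

{Grant, Release, Deny, Busy, Idle, Req}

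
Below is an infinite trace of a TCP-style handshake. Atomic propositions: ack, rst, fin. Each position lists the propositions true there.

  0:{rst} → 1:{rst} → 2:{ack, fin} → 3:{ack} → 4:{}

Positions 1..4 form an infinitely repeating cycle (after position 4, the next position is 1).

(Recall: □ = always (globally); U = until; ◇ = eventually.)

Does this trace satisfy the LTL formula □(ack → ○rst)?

Does not hold

ack → ○rst must hold at every position from 0 onward. It fails at position 2, so □(ack → ○rst) is false.
Positions where ack holds: 2, 3.
Check ○rst at each: 2→fails, 3→fails.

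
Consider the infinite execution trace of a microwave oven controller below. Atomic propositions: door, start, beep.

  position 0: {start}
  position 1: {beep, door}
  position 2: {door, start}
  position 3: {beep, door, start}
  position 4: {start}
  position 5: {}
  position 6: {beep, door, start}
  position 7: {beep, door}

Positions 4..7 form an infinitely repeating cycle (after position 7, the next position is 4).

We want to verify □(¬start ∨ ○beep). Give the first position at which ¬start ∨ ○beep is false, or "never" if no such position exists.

3

Check ¬start ∨ ○beep at each position in order: 0 ✓, 1 ✓, 2 ✓.
At position 3 the labels are {beep, door, start} and the next position 4 has {start}, so ¬start ∨ ○beep is false there. This is the first violation.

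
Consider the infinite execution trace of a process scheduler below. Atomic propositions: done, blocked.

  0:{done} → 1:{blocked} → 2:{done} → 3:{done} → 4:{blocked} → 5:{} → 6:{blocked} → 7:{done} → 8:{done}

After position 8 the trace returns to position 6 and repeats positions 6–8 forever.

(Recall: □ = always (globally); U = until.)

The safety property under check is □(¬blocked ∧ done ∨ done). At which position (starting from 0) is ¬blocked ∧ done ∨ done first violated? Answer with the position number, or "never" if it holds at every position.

1

Check ¬blocked ∧ done ∨ done at each position in order: 0 ✓.
At position 1 the labels are {blocked}, so ¬blocked ∧ done ∨ done is false there. This is the first violation.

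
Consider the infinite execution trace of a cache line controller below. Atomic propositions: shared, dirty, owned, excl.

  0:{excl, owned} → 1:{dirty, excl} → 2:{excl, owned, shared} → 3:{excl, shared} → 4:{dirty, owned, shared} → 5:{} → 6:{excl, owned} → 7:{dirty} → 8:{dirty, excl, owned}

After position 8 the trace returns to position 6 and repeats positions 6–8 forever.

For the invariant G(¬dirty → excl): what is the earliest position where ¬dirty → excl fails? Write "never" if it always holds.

5

Check ¬dirty → excl at each position in order: 0 ✓, 1 ✓, 2 ✓, 3 ✓, 4 ✓.
At position 5 the labels are {}, so ¬dirty → excl is false there. This is the first violation.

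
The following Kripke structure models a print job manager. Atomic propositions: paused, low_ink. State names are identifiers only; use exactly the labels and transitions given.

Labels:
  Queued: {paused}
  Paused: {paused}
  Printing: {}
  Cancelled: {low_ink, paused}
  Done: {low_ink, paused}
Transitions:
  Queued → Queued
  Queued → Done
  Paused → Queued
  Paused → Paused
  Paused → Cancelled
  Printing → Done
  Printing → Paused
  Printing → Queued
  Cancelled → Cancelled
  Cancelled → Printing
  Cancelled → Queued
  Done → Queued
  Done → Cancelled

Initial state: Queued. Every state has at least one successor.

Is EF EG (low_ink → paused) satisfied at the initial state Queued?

States satisfying EG (low_ink → paused): {Queued, Paused, Printing, Cancelled, Done}.
States satisfying EF EG (low_ink → paused): {Queued, Paused, Printing, Cancelled, Done}.
Some path from Queued reaches a state where EG (low_ink → paused) holds.
Queued ∈ Sat(EF EG (low_ink → paused)).

Holds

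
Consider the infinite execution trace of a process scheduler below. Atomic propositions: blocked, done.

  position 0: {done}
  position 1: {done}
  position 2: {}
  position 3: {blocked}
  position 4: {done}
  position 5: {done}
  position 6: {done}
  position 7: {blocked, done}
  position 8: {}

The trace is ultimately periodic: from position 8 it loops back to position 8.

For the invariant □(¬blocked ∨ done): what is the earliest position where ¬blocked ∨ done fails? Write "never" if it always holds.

3

Check ¬blocked ∨ done at each position in order: 0 ✓, 1 ✓, 2 ✓.
At position 3 the labels are {blocked}, so ¬blocked ∨ done is false there. This is the first violation.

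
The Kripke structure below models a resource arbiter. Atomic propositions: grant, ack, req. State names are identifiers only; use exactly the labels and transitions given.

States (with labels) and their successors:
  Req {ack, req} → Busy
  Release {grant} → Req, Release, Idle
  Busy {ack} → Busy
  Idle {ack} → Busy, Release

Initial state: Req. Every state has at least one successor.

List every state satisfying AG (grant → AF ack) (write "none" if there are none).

States satisfying grant → AF ack: {Req, Busy, Idle}.
States satisfying AG (grant → AF ack): {Req, Busy}.

{Req, Busy}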